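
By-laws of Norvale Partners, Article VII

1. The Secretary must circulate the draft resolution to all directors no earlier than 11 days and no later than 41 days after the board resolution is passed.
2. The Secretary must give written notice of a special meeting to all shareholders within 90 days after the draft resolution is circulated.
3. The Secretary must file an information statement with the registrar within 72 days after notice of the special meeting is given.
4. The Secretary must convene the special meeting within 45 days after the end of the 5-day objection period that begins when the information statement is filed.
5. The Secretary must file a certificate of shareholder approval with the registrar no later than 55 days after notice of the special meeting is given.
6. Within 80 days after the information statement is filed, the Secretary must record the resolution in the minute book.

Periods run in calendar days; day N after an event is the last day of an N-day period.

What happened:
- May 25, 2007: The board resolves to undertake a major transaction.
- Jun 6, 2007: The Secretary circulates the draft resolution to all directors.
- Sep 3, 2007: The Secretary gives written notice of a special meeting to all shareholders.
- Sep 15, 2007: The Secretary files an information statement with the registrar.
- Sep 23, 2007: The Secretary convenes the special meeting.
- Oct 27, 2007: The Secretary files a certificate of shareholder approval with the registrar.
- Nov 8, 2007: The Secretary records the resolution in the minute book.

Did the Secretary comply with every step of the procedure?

Yes

(1) the permitted window runs from May 25, 2007 + 11 = Jun 5, 2007 to May 25, 2007 + 41 = Jul 5, 2007; done Jun 6, 2007, which is between those dates.
(2) due by Jun 6, 2007 + 90 days = Sep 4, 2007; done Sep 3, 2007 — timely.
(3) due by Sep 3, 2007 + 72 days = Nov 14, 2007; Sep 15, 2007 is within that limit.
(4) due by Sep 20, 2007 + 45 days = Nov 4, 2007; done Sep 23, 2007 — timely.
(5) due by Sep 3, 2007 + 55 days = Oct 28, 2007; done Oct 27, 2007 — timely.
(6) due by Sep 15, 2007 + 80 days = Dec 4, 2007; done Nov 8, 2007 — timely.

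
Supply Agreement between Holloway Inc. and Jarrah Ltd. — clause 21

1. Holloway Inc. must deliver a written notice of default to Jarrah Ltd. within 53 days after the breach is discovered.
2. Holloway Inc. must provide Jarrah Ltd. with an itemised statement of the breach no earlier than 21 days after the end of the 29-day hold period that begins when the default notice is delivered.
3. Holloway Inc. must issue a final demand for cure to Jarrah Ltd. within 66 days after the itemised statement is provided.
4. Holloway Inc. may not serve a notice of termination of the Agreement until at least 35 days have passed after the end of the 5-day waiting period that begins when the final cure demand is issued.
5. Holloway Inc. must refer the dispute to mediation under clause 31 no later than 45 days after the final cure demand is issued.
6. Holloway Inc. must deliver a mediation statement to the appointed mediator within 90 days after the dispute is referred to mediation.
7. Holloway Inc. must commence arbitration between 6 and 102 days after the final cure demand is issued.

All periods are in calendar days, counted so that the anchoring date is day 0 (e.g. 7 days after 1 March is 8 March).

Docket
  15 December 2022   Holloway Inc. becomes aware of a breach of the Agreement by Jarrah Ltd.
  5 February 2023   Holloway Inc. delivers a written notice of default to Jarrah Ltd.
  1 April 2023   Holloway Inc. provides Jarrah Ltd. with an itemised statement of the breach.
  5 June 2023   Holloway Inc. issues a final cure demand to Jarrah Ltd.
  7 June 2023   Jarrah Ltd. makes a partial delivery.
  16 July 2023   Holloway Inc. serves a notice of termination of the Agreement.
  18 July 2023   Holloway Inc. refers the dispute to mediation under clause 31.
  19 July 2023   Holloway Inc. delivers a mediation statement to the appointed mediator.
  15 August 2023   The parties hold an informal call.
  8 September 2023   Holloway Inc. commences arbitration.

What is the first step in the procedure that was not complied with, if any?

None — every step was satisfied

(1) due by 15 December 2022 + 53 days = 6 February 2023; 5 February 2023 is within that limit.
(2) permitted from 6 March 2023 + 21 days = 27 March 2023 onward; done 1 April 2023, after the minimum wait.
(3) due by 1 April 2023 + 66 days = 6 June 2023; completed 5 June 2023, before the deadline.
(4) permitted from 10 June 2023 + 35 days = 15 July 2023 onward; done 16 July 2023, after the minimum wait.
(5) due by 5 June 2023 + 45 days = 20 July 2023; done 18 July 2023 — timely.
(6) due by 18 July 2023 + 90 days = 16 October 2023; 19 July 2023 is within that limit.
(7) the permitted window runs from 5 June 2023 + 6 = 11 June 2023 to 5 June 2023 + 102 = 15 September 2023; done 8 September 2023 — within the window.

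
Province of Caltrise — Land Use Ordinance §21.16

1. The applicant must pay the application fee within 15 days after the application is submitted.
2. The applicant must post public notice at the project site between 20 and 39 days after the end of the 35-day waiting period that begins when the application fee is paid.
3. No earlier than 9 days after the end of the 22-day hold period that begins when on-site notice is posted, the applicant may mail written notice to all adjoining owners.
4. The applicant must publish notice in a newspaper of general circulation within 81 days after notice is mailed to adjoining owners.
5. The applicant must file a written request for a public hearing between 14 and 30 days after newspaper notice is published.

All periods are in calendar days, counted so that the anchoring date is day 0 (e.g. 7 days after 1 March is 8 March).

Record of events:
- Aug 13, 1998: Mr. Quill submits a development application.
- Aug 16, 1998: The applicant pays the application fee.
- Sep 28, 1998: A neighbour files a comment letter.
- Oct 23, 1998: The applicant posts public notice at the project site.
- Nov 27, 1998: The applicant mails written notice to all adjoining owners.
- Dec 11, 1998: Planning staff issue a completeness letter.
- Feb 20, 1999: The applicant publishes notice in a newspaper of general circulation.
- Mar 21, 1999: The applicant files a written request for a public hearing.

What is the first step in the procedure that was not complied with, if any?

Step 4

Step 1 — counting 15 days from Aug 13, 1998 (when the application is submitted) gives a deadline of Aug 28, 1998; Aug 16, 1998 is within that limit.
Step 2 — 20 and 39 days from Sep 20, 1998 (end of the 35-day waiting period, which began when the application fee is paid on Aug 16, 1998) are Oct 10, 1998 and Oct 29, 1998 respectively; done Oct 23, 1998 — within the window.
Step 3 — must wait 9 days from Nov 14, 1998 (end of the 22-day hold period, which began when on-site notice is posted on Oct 23, 1998), so not before Nov 23, 1998; done Nov 27, 1998 — permitted.
Step 4 — counting 81 days from Nov 27, 1998 (when notice is mailed to adjoining owners) gives a deadline of Feb 16, 1999; Feb 20, 1999 misses that deadline by 4 days.
That is the first point of non-compliance.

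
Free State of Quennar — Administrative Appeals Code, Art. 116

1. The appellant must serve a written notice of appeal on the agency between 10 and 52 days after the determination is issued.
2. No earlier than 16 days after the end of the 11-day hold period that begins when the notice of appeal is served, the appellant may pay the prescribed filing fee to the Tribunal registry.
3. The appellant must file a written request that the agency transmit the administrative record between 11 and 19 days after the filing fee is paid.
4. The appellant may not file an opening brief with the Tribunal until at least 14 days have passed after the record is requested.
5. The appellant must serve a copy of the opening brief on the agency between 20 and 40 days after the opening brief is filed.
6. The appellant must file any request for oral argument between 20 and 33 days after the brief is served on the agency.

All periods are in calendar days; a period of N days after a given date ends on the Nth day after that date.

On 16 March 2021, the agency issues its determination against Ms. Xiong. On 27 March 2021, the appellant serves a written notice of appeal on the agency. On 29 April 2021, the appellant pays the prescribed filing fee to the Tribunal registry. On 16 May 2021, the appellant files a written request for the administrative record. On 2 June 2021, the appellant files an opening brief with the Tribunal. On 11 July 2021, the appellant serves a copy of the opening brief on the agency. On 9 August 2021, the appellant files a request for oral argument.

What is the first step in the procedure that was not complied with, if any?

None — every step was satisfied

Step 1: the window is 10–52 days after 16 March 2021 (when the determination is issued), so 26 March 2021 through 7 May 2021; 27 March 2021 falls inside that range.
Step 2: the earliest permitted date is 16 days after 7 April 2021 (end of the 11-day hold period, which began when the notice of appeal is served on 27 March 2021), i.e. 23 April 2021; done 29 April 2021, after the minimum wait.
Step 3: the window is 11–19 days after 29 April 2021 (when the filing fee is paid), so 10 May 2021 through 18 May 2021; done 16 May 2021 — within the window.
Step 4: the earliest permitted date is 14 days after 16 May 2021 (when the record is requested), i.e. 30 May 2021; done 2 June 2021 — permitted.
Step 5: the window is 20–40 days after 2 June 2021 (when the opening brief is filed), so 22 June 2021 through 12 July 2021; done 11 July 2021, which is between those dates.
Step 6: the window is 20–33 days after 11 July 2021 (when the brief is served on the agency), so 31 July 2021 through 13 August 2021; 9 August 2021 falls inside that range.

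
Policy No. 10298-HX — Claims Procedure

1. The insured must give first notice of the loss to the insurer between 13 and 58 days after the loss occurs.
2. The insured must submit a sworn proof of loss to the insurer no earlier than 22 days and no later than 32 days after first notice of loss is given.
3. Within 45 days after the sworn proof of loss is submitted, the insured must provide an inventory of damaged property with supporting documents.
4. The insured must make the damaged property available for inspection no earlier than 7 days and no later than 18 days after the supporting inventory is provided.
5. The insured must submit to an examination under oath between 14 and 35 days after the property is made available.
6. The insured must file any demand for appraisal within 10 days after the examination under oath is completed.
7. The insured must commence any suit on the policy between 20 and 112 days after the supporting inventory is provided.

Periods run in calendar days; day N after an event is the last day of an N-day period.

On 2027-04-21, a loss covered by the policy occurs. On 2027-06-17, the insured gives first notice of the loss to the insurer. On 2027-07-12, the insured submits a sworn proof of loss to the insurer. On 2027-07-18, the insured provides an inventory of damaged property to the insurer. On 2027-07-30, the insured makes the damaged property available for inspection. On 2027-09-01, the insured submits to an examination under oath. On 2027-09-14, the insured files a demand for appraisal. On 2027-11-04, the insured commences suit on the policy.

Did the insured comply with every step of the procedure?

No

Step 1 — 13 and 58 days from 2027-04-21 (when the loss occurs) are 2027-05-04 and 2027-06-18 respectively; 2027-06-17 falls inside that range.
Step 2 — 22 and 32 days from 2027-06-17 (when first notice of loss is given) are 2027-07-09 and 2027-07-19 respectively; 2027-07-12 falls inside that range.
Step 3 — counting 45 days from 2027-07-12 (when the sworn proof of loss is submitted) gives a deadline of 2027-08-26; done 2027-07-18 — timely.
Step 4 — 7 and 18 days from 2027-07-18 (when the supporting inventory is provided) are 2027-07-25 and 2027-08-05 respectively; done 2027-07-30 — within the window.
Step 5 — 14 and 35 days from 2027-07-30 (when the property is made available) are 2027-08-13 and 2027-09-03 respectively; done 2027-09-01, which is between those dates.
Step 6 — counting 10 days from 2027-09-01 (when the examination under oath is completed) gives a deadline of 2027-09-11; done 2027-09-14 — 3 days late.
Later steps need not be reached.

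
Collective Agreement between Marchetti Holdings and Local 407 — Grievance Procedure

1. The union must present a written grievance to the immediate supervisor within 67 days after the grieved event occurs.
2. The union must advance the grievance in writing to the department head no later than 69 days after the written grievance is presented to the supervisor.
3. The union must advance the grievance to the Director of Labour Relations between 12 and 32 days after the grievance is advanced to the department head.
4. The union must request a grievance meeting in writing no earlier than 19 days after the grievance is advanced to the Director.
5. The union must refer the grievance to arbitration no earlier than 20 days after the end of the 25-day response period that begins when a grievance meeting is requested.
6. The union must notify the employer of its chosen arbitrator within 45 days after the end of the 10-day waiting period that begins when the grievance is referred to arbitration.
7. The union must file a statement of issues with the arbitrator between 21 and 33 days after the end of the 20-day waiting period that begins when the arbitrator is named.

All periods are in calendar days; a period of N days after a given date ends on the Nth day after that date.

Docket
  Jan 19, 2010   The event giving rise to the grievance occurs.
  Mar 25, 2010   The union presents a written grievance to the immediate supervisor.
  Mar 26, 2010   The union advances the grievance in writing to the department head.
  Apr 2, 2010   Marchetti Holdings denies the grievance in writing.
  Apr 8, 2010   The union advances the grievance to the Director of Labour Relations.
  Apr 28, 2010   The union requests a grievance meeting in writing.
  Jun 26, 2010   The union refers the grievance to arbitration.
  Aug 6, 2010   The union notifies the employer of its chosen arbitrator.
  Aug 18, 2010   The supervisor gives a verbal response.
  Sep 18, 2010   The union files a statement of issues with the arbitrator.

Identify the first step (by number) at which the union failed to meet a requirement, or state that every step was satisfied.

None — every step was satisfied

Step 1: 67 days after Jan 19, 2010 (when the grieved event occurs) is Mar 27, 2010; Mar 25, 2010 is within that limit.
Step 2: 69 days after Mar 25, 2010 (when the written grievance is presented to the supervisor) is Jun 2, 2010; completed Mar 26, 2010, before the deadline.
Step 3: the window is 12–32 days after Mar 26, 2010 (when the grievance is advanced to the department head), so Apr 7, 2010 through Apr 27, 2010; done Apr 8, 2010 — within the window.
Step 4: the earliest permitted date is 19 days after Apr 8, 2010 (when the grievance is advanced to the Director), i.e. Apr 27, 2010; done Apr 28, 2010, after the minimum wait.
Step 5: the earliest permitted date is 20 days after May 23, 2010 (end of the 25-day response period, which began when a grievance meeting is requested on Apr 28, 2010), i.e. Jun 12, 2010; done Jun 26, 2010, after the minimum wait.
Step 6: 45 days after Jul 6, 2010 (end of the 10-day waiting period, which began when the grievance is referred to arbitration on Jun 26, 2010) is Aug 20, 2010; Aug 6, 2010 is within that limit.
Step 7: the window is 21–33 days after Aug 26, 2010 (end of the 20-day waiting period, which began when the arbitrator is named on Aug 6, 2010), so Sep 16, 2010 through Sep 28, 2010; done Sep 18, 2010, which is between those dates.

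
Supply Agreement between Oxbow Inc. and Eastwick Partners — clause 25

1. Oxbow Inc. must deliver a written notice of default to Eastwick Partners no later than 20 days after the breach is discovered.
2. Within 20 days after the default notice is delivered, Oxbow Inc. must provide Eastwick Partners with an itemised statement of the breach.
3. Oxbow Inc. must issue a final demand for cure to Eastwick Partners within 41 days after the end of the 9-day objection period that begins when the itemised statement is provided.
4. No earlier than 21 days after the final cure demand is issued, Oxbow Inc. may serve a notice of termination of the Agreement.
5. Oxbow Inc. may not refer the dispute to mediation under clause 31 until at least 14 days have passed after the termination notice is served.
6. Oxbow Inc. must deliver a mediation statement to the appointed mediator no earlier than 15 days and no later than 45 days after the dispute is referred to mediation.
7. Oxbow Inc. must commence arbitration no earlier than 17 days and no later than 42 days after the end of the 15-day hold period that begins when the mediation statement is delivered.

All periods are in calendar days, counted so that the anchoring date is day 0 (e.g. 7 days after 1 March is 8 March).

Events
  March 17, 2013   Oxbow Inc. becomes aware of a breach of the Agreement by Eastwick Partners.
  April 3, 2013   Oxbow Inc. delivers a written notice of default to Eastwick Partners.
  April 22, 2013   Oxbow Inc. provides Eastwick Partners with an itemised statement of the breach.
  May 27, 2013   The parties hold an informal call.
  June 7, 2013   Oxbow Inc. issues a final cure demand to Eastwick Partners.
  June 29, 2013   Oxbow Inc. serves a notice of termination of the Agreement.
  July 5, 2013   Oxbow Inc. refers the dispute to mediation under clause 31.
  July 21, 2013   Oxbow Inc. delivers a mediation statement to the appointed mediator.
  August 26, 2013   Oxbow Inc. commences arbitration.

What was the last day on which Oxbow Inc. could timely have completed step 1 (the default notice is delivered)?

April 6, 2013

Step 1 runs from March 17, 2013, when the breach is discovered. 20 days after March 17, 2013 is April 6, 2013.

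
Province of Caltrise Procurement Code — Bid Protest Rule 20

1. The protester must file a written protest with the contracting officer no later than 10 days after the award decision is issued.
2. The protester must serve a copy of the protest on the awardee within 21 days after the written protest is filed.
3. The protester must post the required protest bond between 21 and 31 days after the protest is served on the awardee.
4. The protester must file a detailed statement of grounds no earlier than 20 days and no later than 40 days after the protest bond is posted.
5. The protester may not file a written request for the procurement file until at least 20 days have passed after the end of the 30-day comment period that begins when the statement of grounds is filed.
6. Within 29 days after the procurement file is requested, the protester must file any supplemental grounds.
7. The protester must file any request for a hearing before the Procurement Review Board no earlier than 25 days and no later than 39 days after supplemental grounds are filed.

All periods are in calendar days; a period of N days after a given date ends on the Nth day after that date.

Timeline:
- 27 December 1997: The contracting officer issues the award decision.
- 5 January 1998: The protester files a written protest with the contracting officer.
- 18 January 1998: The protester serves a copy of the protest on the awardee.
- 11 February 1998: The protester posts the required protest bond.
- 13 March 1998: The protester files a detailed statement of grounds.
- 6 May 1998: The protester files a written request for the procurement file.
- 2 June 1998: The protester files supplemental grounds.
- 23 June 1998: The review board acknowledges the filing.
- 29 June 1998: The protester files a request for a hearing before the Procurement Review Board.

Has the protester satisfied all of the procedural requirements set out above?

(1) due by 27 December 1997 + 10 days = 6 January 1998; done 5 January 1998 — timely.
(2) due by 5 January 1998 + 21 days = 26 January 1998; done 18 January 1998 — timely.
(3) the permitted window runs from 18 January 1998 + 21 = 8 February 1998 to 18 January 1998 + 31 = 18 February 1998; done 11 February 1998, which is between those dates.
(4) the permitted window runs from 11 February 1998 + 20 = 3 March 1998 to 11 February 1998 + 40 = 23 March 1998; done 13 March 1998, which is between those dates.
(5) permitted from 12 April 1998 + 20 days = 2 May 1998 onward; done 6 May 1998, after the minimum wait.
(6) due by 6 May 1998 + 29 days = 4 June 1998; 2 June 1998 is within that limit.
(7) the permitted window runs from 2 June 1998 + 25 = 27 June 1998 to 2 June 1998 + 39 = 11 July 1998; 29 June 1998 falls inside that range.

Yes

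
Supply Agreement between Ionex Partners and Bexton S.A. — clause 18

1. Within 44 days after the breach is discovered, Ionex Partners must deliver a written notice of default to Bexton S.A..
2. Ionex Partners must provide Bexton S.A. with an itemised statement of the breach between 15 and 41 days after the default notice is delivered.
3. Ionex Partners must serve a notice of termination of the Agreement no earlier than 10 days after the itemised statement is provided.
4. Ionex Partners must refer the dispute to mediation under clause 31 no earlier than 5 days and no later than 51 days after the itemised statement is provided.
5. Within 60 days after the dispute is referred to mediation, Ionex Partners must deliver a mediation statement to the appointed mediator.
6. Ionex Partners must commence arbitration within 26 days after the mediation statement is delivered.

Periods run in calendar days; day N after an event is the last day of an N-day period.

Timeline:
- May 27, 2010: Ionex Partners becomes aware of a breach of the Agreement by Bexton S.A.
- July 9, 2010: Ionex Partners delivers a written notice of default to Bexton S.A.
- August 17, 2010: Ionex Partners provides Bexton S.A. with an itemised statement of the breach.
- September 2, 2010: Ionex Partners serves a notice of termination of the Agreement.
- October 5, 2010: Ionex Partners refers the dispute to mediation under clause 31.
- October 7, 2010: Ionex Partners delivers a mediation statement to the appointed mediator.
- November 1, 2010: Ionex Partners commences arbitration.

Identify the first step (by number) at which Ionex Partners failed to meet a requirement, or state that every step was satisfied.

Step 1: 44 days after May 27, 2010 (when the breach is discovered) is July 10, 2010; July 9, 2010 is within that limit.
Step 2: the window is 15–41 days after July 9, 2010 (when the default notice is delivered), so July 24, 2010 through August 19, 2010; done August 17, 2010, which is between those dates.
Step 3: the earliest permitted date is 10 days after August 17, 2010 (when the itemised statement is provided), i.e. August 27, 2010; done September 2, 2010 — permitted.
Step 4: the window is 5–51 days after August 17, 2010 (when the itemised statement is provided), so August 22, 2010 through October 7, 2010; done October 5, 2010, which is between those dates.
Step 5: 60 days after October 5, 2010 (when the dispute is referred to mediation) is December 4, 2010; done October 7, 2010 — timely.
Step 6: 26 days after October 7, 2010 (when the mediation statement is delivered) is November 2, 2010; November 1, 2010 is within that limit.

None — every step was satisfied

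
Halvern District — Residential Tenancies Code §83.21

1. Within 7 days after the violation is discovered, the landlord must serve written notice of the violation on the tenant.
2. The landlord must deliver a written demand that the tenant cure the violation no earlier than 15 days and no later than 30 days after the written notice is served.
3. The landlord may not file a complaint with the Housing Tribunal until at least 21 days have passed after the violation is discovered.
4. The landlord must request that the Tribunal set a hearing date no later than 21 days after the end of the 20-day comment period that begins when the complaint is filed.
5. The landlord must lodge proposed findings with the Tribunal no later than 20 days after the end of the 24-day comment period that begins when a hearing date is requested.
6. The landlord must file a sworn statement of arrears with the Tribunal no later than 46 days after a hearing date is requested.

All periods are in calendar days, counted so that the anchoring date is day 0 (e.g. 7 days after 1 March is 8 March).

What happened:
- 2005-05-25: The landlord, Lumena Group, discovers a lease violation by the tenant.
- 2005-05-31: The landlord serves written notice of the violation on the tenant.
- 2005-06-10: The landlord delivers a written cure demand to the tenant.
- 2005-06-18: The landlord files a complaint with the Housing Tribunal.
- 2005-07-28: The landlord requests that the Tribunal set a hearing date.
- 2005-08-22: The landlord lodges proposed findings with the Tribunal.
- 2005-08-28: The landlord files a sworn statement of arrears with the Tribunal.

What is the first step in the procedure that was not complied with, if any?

Step 2

(1) due by 2005-05-25 + 7 days = 2005-06-01; 2005-05-31 is within that limit.
(2) the permitted window runs from 2005-05-31 + 15 = 2005-06-15 to 2005-05-31 + 30 = 2005-06-30; done 2005-06-10 — 5 days before the window opened.
The analysis stops there.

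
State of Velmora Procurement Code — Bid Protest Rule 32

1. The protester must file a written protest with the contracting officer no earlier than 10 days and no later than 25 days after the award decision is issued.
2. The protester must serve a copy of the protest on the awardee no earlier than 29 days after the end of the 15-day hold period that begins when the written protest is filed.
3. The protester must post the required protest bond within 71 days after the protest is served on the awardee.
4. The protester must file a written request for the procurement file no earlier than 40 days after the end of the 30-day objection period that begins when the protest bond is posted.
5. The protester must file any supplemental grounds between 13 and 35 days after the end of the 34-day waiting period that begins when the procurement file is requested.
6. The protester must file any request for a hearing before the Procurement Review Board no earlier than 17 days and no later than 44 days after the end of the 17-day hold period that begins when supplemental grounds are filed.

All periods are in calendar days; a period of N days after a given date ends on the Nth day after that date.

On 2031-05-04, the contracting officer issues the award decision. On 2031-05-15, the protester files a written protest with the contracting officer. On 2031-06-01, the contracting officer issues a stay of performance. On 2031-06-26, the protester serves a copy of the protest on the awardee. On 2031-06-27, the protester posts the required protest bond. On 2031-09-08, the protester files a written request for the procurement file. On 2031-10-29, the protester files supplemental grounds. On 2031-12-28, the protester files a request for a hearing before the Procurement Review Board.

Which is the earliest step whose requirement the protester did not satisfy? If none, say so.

Step 1 — 10 and 25 days from 2031-05-04 (when the award decision is issued) are 2031-05-14 and 2031-05-29 respectively; done 2031-05-15 — within the window.
Step 2 — must wait 29 days from 2031-05-30 (end of the 15-day hold period, which began when the written protest is filed on 2031-05-15), so not before 2031-06-28; done 2031-06-26 — 2 days too early.

Step 2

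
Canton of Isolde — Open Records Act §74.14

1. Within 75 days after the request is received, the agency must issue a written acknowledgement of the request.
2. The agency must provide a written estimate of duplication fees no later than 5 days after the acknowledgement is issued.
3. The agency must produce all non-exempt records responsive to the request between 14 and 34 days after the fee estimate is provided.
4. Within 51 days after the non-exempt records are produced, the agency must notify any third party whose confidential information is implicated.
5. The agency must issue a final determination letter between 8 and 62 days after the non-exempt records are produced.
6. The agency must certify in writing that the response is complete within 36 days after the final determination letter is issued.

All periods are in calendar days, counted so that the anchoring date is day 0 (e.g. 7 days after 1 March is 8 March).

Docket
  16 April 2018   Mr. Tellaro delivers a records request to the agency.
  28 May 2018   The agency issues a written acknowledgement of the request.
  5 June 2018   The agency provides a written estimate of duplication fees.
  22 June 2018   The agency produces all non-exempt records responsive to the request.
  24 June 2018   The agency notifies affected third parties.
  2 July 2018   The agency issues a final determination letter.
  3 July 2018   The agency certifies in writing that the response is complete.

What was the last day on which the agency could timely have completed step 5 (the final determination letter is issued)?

23 August 2018

Step 5 runs from 22 June 2018, when the non-exempt records are produced. The window is 8–62 days after 22 June 2018; it closes on 23 August 2018.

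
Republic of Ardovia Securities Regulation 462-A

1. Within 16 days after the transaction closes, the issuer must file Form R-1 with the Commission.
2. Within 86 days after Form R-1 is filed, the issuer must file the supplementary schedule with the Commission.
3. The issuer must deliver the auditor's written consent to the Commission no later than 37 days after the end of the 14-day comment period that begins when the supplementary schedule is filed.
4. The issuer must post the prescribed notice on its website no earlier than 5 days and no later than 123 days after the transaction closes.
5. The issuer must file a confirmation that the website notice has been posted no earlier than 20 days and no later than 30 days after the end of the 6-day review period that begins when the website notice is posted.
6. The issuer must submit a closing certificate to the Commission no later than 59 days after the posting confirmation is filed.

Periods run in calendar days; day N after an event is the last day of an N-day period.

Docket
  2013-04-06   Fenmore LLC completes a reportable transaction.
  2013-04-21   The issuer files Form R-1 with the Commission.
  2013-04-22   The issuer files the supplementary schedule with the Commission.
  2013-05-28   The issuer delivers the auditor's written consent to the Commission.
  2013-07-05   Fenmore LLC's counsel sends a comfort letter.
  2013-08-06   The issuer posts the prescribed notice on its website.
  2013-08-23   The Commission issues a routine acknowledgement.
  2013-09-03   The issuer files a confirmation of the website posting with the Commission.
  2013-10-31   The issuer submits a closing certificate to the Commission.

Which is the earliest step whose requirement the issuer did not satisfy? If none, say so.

(1) due by 2013-04-06 + 16 days = 2013-04-22; 2013-04-21 is within that limit.
(2) due by 2013-04-21 + 86 days = 2013-07-16; 2013-04-22 is within that limit.
(3) due by 2013-05-06 + 37 days = 2013-06-12; completed 2013-05-28, before the deadline.
(4) the permitted window runs from 2013-04-06 + 5 = 2013-04-11 to 2013-04-06 + 123 = 2013-08-07; done 2013-08-06, which is between those dates.
(5) the permitted window runs from 2013-08-12 + 20 = 2013-09-01 to 2013-08-12 + 30 = 2013-09-11; 2013-09-03 falls inside that range.
(6) due by 2013-09-03 + 59 days = 2013-11-01; completed 2013-10-31, before the deadline.

None — every step was satisfied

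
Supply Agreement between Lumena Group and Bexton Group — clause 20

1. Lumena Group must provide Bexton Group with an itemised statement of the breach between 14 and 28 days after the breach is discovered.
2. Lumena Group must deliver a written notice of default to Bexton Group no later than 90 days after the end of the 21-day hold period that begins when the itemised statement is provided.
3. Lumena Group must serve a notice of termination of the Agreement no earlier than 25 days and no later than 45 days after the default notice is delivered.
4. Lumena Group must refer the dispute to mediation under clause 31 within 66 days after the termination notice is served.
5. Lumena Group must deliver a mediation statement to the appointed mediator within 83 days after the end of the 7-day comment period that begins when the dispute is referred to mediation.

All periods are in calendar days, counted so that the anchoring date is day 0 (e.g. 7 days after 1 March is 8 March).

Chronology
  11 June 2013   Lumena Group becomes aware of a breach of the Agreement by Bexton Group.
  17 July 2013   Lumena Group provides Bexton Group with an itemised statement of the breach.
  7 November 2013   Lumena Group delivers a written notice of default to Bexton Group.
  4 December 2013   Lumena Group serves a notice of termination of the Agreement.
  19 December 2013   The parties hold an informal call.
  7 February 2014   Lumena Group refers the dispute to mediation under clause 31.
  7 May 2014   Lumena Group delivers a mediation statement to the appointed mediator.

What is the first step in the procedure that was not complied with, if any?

Step 1: the window is 14–28 days after 11 June 2013 (when the breach is discovered), so 25 June 2013 through 9 July 2013; 17 July 2013 is 8 days past the end of the window.
The analysis stops there.

Step 1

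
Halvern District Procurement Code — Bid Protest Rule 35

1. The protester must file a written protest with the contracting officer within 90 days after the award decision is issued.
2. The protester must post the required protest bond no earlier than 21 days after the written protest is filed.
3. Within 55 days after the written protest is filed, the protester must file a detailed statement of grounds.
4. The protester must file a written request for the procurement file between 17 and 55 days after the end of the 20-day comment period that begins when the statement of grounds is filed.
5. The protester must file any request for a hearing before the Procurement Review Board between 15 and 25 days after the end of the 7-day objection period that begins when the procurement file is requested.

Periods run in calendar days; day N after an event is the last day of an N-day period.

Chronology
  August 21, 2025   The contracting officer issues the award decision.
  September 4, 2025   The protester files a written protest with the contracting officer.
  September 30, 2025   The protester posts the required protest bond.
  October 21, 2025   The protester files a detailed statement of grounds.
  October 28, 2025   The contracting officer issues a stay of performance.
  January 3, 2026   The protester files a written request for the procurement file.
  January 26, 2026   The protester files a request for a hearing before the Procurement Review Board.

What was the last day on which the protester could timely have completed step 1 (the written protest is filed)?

Step 1 runs from August 21, 2025, when the award decision is issued. 90 days after August 21, 2025 is November 19, 2025.

November 19, 2025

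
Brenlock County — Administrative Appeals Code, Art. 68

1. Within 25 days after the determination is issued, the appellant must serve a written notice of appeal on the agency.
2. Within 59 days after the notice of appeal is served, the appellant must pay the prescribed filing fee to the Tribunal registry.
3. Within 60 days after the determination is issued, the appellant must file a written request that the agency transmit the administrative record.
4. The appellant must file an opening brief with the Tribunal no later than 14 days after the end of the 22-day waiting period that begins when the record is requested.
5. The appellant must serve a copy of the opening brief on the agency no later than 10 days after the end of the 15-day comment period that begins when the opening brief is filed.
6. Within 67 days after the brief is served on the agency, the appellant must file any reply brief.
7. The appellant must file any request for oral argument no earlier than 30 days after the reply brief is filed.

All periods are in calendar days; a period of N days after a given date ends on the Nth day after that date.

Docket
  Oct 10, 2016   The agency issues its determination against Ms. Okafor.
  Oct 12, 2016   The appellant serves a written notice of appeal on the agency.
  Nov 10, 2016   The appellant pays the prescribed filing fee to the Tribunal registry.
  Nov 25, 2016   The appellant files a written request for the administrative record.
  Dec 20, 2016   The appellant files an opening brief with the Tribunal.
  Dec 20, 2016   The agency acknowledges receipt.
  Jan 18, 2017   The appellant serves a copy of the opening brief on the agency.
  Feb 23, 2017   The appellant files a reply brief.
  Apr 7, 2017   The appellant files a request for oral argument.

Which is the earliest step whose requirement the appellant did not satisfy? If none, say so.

Step 1 — counting 25 days from Oct 10, 2016 (when the determination is issued) gives a deadline of Nov 4, 2016; Oct 12, 2016 is within that limit.
Step 2 — counting 59 days from Oct 12, 2016 (when the notice of appeal is served) gives a deadline of Dec 10, 2016; Nov 10, 2016 is within that limit.
Step 3 — counting 60 days from Oct 10, 2016 (when the determination is issued) gives a deadline of Dec 9, 2016; completed Nov 25, 2016, before the deadline.
Step 4 — counting 14 days from Dec 17, 2016 (end of the 22-day waiting period, which began when the record is requested on Nov 25, 2016) gives a deadline of Dec 31, 2016; Dec 20, 2016 is within that limit.
Step 5 — counting 10 days from Jan 4, 2017 (end of the 15-day comment period, which began when the opening brief is filed on Dec 20, 2016) gives a deadline of Jan 14, 2017; Jan 18, 2017 misses that deadline by 4 days.

Step 5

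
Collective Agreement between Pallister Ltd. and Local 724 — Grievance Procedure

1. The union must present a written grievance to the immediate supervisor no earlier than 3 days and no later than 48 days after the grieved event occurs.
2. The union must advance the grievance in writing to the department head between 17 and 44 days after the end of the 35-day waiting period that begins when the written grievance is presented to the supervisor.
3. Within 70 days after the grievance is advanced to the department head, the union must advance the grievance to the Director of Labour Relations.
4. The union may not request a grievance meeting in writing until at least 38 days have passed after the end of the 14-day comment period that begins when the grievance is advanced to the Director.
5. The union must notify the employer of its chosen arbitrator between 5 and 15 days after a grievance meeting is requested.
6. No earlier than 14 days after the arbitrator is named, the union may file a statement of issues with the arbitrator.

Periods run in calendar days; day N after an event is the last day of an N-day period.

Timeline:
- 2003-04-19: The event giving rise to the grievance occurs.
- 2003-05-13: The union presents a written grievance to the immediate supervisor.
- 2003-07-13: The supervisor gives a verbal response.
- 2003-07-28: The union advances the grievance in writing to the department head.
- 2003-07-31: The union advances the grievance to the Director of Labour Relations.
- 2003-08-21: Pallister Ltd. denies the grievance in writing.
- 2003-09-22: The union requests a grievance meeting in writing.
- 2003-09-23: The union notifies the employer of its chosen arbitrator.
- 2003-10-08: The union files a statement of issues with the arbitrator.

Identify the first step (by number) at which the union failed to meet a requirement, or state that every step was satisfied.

Step 5

Step 1: the window is 3–48 days after 2003-04-19 (when the grieved event occurs), so 2003-04-22 through 2003-06-06; 2003-05-13 falls inside that range.
Step 2: the window is 17–44 days after 2003-06-17 (end of the 35-day waiting period, which began when the written grievance is presented to the supervisor on 2003-05-13), so 2003-07-04 through 2003-07-31; 2003-07-28 falls inside that range.
Step 3: 70 days after 2003-07-28 (when the grievance is advanced to the department head) is 2003-10-06; 2003-07-31 is within that limit.
Step 4: the earliest permitted date is 38 days after 2003-08-14 (end of the 14-day comment period, which began when the grievance is advanced to the Director on 2003-07-31), i.e. 2003-09-21; 2003-09-22 is on or after that date.
Step 5: the window is 5–15 days after 2003-09-22 (when a grievance meeting is requested), so 2003-09-27 through 2003-10-07; done 2003-09-23 — 4 days before the window opened.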